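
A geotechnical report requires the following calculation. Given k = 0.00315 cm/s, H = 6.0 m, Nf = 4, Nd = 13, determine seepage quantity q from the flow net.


Convert k to m/s for unit consistency with H:
k = 0.00315 cm/s = 0.00315 / 100 m/s = 3.15e-05 m/s
Using q = k * H * Nf / Nd
Nf / Nd = 4 / 13 = 0.3077
q = 3.15e-05 * 6.0 * 0.3077
q = 5.815e-05 m^3/s per m


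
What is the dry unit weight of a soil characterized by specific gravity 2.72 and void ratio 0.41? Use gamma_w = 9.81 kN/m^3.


Using gamma_d = Gs * gamma_w / (1 + e)
gamma_d = 2.72 * 9.81 / (1 + 0.41)
gamma_d = 2.72 * 9.81 / 1.41
gamma_d = 18.924 kN/m^3


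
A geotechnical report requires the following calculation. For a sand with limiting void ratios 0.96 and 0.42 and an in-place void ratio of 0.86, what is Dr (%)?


Using Dr = (e_max - e) / (e_max - e_min) * 100
e_max - e = 0.96 - 0.86 = 0.1
e_max - e_min = 0.96 - 0.42 = 0.54
Dr = 0.1 / 0.54 * 100
Dr = 18.52 %


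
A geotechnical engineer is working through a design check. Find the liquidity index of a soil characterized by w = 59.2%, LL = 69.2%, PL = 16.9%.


Result: 0.809

Derivation:
First compute the plasticity index:
PI = LL - PL = 69.2 - 16.9 = 52.3
Then compute the liquidity index:
LI = (w - PL) / PI
LI = (59.2 - 16.9) / 52.3
LI = 0.809


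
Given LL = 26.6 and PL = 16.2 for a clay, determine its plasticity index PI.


Using PI = LL - PL
PI = 26.6 - 16.2
PI = 10.4


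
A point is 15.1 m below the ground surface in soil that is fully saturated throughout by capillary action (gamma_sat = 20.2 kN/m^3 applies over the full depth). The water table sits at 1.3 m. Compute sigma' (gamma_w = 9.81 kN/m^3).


Total stress = gamma_sat * depth
sigma = 20.2 * 15.1 = 305.02 kPa
Pore water pressure u = gamma_w * (depth - d_wt)
u = 9.81 * (15.1 - 1.3) = 135.378 kPa
Effective stress = sigma - u
sigma' = 305.02 - 135.378 = 169.64 kPa


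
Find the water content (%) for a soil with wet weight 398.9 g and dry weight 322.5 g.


Result: 23.69 %

Derivation:
Using w = (m_wet - m_dry) / m_dry * 100
m_wet - m_dry = 398.9 - 322.5 = 76.4 g
w = 76.4 / 322.5 * 100
w = 23.69 %


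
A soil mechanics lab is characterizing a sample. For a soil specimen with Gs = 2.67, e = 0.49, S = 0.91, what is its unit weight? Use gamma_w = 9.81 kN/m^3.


Result: 20.515 kN/m^3

Derivation:
Using gamma = gamma_w * (Gs + S*e) / (1 + e)
Numerator: Gs + S*e = 2.67 + 0.91*0.49 = 3.1159
Denominator: 1 + e = 1 + 0.49 = 1.49
gamma = 9.81 * 3.1159 / 1.49
gamma = 20.515 kN/m^3


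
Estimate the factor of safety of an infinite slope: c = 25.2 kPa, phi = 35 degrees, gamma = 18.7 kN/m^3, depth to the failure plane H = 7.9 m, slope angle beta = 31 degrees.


Using Fs = c / (gamma*H*sin(beta)*cos(beta)) + tan(phi)/tan(beta)
Cohesion contribution = 25.2 / (18.7*7.9*sin(31)*cos(31))
Cohesion contribution = 0.386391
Friction contribution = tan(35)/tan(31) = 1.16534
Fs = 0.386391 + 1.16534
Fs = 1.552


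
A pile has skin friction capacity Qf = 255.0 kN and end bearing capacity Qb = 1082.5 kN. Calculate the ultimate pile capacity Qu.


Using Qu = Qf + Qb
Qu = 255.0 + 1082.5
Qu = 1337.5 kN


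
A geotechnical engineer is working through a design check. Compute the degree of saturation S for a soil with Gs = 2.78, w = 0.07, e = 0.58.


Result: 0.3355

Derivation:
Using S = Gs * w / e
S = 2.78 * 0.07 / 0.58
S = 0.3355


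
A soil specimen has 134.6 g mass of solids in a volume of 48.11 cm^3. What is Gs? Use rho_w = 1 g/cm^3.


Using Gs = m_s / (V_s * rho_w)
Since rho_w = 1 g/cm^3:
Gs = 134.6 / 48.11
Gs = 2.798


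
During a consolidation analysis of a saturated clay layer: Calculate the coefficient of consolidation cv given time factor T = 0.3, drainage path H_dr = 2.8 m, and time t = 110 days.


Using cv = T * H_dr^2 / t
H_dr^2 = 2.8^2 = 7.84
cv = 0.3 * 7.84 / 110
cv = 0.02138 m^2/day


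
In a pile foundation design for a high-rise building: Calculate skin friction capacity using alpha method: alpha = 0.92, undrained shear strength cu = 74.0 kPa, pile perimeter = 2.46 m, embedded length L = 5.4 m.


Using Qs = alpha * cu * perimeter * L
Qs = 0.92 * 74.0 * 2.46 * 5.4
Qs = 904.37 kN


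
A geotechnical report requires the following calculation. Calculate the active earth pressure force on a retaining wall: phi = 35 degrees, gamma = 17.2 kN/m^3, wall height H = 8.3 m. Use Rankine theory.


Compute active earth pressure coefficient:
Ka = tan^2(45 - phi/2) = tan^2(27.5) = 0.27099
Compute active force:
Pa = 0.5 * Ka * gamma * H^2
Pa = 0.5 * 0.27099 * 17.2 * 8.3^2
Pa = 160.55 kN/m


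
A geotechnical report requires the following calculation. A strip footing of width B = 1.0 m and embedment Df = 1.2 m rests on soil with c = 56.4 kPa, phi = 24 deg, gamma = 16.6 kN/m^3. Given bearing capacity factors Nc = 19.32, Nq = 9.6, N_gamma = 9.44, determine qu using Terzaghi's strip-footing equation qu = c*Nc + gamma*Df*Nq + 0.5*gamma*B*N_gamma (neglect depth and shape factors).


Compute qu = c*Nc + gamma*Df*Nq + 0.5*gamma*B*N_gamma
Term 1: 56.4 * 19.32 = 1089.648
Term 2: 16.6 * 1.2 * 9.6 = 191.232
Term 3: 0.5 * 16.6 * 1.0 * 9.44 = 78.352
qu = 1089.648 + 191.232 + 78.352
qu = 1359.23 kPa


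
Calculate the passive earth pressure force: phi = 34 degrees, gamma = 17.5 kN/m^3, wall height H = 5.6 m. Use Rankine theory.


Compute passive earth pressure coefficient:
Kp = tan^2(45 + phi/2) = tan^2(62.0) = 3.537132
Compute passive force:
Pp = 0.5 * Kp * gamma * H^2
Pp = 0.5 * 3.537132 * 17.5 * 5.6^2
Pp = 970.59 kN/m


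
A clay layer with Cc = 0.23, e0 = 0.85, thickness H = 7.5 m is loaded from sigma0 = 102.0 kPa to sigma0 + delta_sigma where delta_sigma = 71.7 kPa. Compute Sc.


Result: 0.2156 m

Derivation:
Using Sc = Cc * H / (1 + e0) * log10((sigma0 + delta_sigma) / sigma0)
Stress ratio = (102.0 + 71.7) / 102.0 = 1.70294
log10(1.70294) = 0.2312
Cc * H / (1 + e0) = 0.23 * 7.5 / (1 + 0.85) = 0.932432
Sc = 0.932432 * 0.2312
Sc = 0.2156 m


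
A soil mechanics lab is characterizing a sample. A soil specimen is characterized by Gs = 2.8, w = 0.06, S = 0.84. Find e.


Result: 0.2

Derivation:
Using the relation e = Gs * w / S
e = 2.8 * 0.06 / 0.84
e = 0.2


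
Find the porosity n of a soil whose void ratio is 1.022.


Using the relation n = e / (1 + e)
n = 1.022 / (1 + 1.022)
n = 1.022 / 2.022
n = 0.5054


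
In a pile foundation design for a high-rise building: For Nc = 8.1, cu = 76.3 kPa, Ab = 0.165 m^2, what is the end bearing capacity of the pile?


Using Qb = Nc * cu * Ab
Qb = 8.1 * 76.3 * 0.165
Qb = 101.97 kN


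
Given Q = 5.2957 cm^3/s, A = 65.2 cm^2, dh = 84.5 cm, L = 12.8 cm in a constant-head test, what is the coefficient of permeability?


Compute hydraulic gradient:
i = dh / L = 84.5 / 12.8 = 6.60156
Then apply Darcy's law:
k = Q / (A * i)
k = 5.2957 / (65.2 * 6.60156)
k = 5.2957 / 430.422
k = 0.012304 cm/s


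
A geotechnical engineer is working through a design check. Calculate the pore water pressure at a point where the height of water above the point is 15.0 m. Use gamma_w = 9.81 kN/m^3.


Using u = gamma_w * h_w
u = 9.81 * 15.0
u = 147.15 kPa


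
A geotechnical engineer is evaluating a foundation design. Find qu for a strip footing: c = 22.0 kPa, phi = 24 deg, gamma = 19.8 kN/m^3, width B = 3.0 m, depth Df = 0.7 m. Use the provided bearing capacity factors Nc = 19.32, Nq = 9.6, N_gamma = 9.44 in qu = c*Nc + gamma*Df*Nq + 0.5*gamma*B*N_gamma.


Compute qu = c*Nc + gamma*Df*Nq + 0.5*gamma*B*N_gamma
Term 1: 22.0 * 19.32 = 425.04
Term 2: 19.8 * 0.7 * 9.6 = 133.056
Term 3: 0.5 * 19.8 * 3.0 * 9.44 = 280.368
qu = 425.04 + 133.056 + 280.368
qu = 838.46 kPa


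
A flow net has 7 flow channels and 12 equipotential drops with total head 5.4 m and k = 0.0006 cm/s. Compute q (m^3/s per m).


Result: 1.89e-05 m^3/s per m

Derivation:
Convert k to m/s for unit consistency with H:
k = 0.0006 cm/s = 0.0006 / 100 m/s = 6e-06 m/s
Using q = k * H * Nf / Nd
Nf / Nd = 7 / 12 = 0.5833
q = 6e-06 * 5.4 * 0.5833
q = 1.89e-05 m^3/s per m


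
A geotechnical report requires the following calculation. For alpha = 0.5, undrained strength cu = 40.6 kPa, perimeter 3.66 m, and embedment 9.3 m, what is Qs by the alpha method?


Using Qs = alpha * cu * perimeter * L
Qs = 0.5 * 40.6 * 3.66 * 9.3
Qs = 690.97 kN


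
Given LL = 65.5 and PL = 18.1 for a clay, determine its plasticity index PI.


Result: 47.4

Derivation:
Using PI = LL - PL
PI = 65.5 - 18.1
PI = 47.4


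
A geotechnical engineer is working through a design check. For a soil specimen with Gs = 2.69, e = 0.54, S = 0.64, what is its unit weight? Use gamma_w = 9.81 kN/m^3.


Result: 19.337 kN/m^3

Derivation:
Using gamma = gamma_w * (Gs + S*e) / (1 + e)
Numerator: Gs + S*e = 2.69 + 0.64*0.54 = 3.0356
Denominator: 1 + e = 1 + 0.54 = 1.54
gamma = 9.81 * 3.0356 / 1.54
gamma = 19.337 kN/m^3


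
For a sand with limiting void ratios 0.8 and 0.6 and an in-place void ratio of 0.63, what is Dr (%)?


Using Dr = (e_max - e) / (e_max - e_min) * 100
e_max - e = 0.8 - 0.63 = 0.17
e_max - e_min = 0.8 - 0.6 = 0.2
Dr = 0.17 / 0.2 * 100
Dr = 85.0 %


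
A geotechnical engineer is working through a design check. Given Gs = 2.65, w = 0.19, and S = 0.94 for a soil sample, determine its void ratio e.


Using the relation e = Gs * w / S
e = 2.65 * 0.19 / 0.94
e = 0.5356


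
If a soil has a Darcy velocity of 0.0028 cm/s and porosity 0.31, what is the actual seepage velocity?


Using v_s = v_d / n
v_s = 0.0028 / 0.31
v_s = 0.00903 cm/s


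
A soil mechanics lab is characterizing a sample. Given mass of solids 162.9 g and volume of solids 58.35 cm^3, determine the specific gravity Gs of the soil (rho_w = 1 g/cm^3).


Result: 2.792

Derivation:
Using Gs = m_s / (V_s * rho_w)
Since rho_w = 1 g/cm^3:
Gs = 162.9 / 58.35
Gs = 2.792


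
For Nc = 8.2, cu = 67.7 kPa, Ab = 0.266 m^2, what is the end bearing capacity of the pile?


Result: 147.67 kN

Derivation:
Using Qb = Nc * cu * Ab
Qb = 8.2 * 67.7 * 0.266
Qb = 147.67 kN


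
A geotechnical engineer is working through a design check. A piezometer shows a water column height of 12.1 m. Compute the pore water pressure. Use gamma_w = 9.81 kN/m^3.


Using u = gamma_w * h_w
u = 9.81 * 12.1
u = 118.7 kPa


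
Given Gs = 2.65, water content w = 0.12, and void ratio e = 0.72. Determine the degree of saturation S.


Using S = Gs * w / e
S = 2.65 * 0.12 / 0.72
S = 0.4417


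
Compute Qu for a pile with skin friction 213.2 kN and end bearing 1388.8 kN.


Using Qu = Qf + Qb
Qu = 213.2 + 1388.8
Qu = 1602.0 kN


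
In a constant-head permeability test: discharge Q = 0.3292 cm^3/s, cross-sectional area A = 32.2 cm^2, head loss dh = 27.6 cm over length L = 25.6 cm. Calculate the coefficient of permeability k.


Compute hydraulic gradient:
i = dh / L = 27.6 / 25.6 = 1.07812
Then apply Darcy's law:
k = Q / (A * i)
k = 0.3292 / (32.2 * 1.07812)
k = 0.3292 / 34.7156
k = 0.009483 cm/s


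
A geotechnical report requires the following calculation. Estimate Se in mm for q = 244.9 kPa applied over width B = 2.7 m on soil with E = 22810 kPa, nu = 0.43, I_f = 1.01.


Result: 23.865 mm

Derivation:
Using Se = q * B * (1 - nu^2) * I_f / E
1 - nu^2 = 1 - 0.43^2 = 0.8151
Se = 244.9 * 2.7 * 0.8151 * 1.01 / 22810
Se = 0.023865 m
Convert to mm: Se = 0.023865 * 1000 = 23.865 mm


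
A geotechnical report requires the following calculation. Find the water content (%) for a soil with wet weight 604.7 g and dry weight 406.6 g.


Using w = (m_wet - m_dry) / m_dry * 100
m_wet - m_dry = 604.7 - 406.6 = 198.1 g
w = 198.1 / 406.6 * 100
w = 48.72 %


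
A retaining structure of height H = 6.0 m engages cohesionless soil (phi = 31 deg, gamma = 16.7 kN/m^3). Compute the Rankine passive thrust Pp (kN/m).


Compute passive earth pressure coefficient:
Kp = tan^2(45 + phi/2) = tan^2(60.5) = 3.124035
Compute passive force:
Pp = 0.5 * Kp * gamma * H^2
Pp = 0.5 * 3.124035 * 16.7 * 6.0^2
Pp = 939.08 kN/m


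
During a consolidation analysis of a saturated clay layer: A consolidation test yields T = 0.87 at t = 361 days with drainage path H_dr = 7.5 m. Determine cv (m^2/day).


Using cv = T * H_dr^2 / t
H_dr^2 = 7.5^2 = 56.25
cv = 0.87 * 56.25 / 361
cv = 0.13556 m^2/day


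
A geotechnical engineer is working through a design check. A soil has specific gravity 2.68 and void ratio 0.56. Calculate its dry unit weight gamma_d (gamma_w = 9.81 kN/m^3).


Using gamma_d = Gs * gamma_w / (1 + e)
gamma_d = 2.68 * 9.81 / (1 + 0.56)
gamma_d = 2.68 * 9.81 / 1.56
gamma_d = 16.853 kN/m^3


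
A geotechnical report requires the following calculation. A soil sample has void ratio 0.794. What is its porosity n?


Using the relation n = e / (1 + e)
n = 0.794 / (1 + 0.794)
n = 0.794 / 1.794
n = 0.4426


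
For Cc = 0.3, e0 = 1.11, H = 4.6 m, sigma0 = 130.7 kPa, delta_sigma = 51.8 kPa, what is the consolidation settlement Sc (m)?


Using Sc = Cc * H / (1 + e0) * log10((sigma0 + delta_sigma) / sigma0)
Stress ratio = (130.7 + 51.8) / 130.7 = 1.39633
log10(1.39633) = 0.144987
Cc * H / (1 + e0) = 0.3 * 4.6 / (1 + 1.11) = 0.654028
Sc = 0.654028 * 0.144987
Sc = 0.0948 m


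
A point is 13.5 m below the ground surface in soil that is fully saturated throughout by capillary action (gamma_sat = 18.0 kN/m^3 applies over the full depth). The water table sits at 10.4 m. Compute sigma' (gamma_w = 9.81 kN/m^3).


Total stress = gamma_sat * depth
sigma = 18.0 * 13.5 = 243.0 kPa
Pore water pressure u = gamma_w * (depth - d_wt)
u = 9.81 * (13.5 - 10.4) = 30.411 kPa
Effective stress = sigma - u
sigma' = 243.0 - 30.411 = 212.59 kPa


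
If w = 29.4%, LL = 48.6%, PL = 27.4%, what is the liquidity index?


Result: 0.094

Derivation:
First compute the plasticity index:
PI = LL - PL = 48.6 - 27.4 = 21.2
Then compute the liquidity index:
LI = (w - PL) / PI
LI = (29.4 - 27.4) / 21.2
LI = 0.094


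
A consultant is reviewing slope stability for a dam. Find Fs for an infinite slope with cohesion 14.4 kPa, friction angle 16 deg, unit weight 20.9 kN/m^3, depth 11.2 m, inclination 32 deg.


Using Fs = c / (gamma*H*sin(beta)*cos(beta)) + tan(phi)/tan(beta)
Cohesion contribution = 14.4 / (20.9*11.2*sin(32)*cos(32))
Cohesion contribution = 0.136889
Friction contribution = tan(16)/tan(32) = 0.458889
Fs = 0.136889 + 0.458889
Fs = 0.596


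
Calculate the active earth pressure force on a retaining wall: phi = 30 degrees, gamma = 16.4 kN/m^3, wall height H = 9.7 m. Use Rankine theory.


Compute active earth pressure coefficient:
Ka = tan^2(45 - phi/2) = tan^2(30.0) = 0.333333
Compute active force:
Pa = 0.5 * Ka * gamma * H^2
Pa = 0.5 * 0.333333 * 16.4 * 9.7^2
Pa = 257.18 kN/m


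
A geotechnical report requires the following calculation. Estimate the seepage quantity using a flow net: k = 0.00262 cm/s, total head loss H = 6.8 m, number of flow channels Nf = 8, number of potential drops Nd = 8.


Convert k to m/s for unit consistency with H:
k = 0.00262 cm/s = 0.00262 / 100 m/s = 2.62e-05 m/s
Using q = k * H * Nf / Nd
Nf / Nd = 8 / 8 = 1.0
q = 2.62e-05 * 6.8 * 1.0
q = 0.0001782 m^3/s per m


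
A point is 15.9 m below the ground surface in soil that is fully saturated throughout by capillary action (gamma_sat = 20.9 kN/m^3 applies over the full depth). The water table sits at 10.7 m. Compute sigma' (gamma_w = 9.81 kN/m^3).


Total stress = gamma_sat * depth
sigma = 20.9 * 15.9 = 332.31 kPa
Pore water pressure u = gamma_w * (depth - d_wt)
u = 9.81 * (15.9 - 10.7) = 51.012 kPa
Effective stress = sigma - u
sigma' = 332.31 - 51.012 = 281.3 kPa


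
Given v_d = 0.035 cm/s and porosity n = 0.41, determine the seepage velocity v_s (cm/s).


Using v_s = v_d / n
v_s = 0.035 / 0.41
v_s = 0.08537 cm/s


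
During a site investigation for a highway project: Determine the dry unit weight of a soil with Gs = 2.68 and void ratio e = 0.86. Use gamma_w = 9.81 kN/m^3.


Using gamma_d = Gs * gamma_w / (1 + e)
gamma_d = 2.68 * 9.81 / (1 + 0.86)
gamma_d = 2.68 * 9.81 / 1.86
gamma_d = 14.135 kN/m^3


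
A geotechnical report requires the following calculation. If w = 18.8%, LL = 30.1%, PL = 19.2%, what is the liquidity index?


Result: -0.037

Derivation:
First compute the plasticity index:
PI = LL - PL = 30.1 - 19.2 = 10.9
Then compute the liquidity index:
LI = (w - PL) / PI
LI = (18.8 - 19.2) / 10.9
LI = -0.037


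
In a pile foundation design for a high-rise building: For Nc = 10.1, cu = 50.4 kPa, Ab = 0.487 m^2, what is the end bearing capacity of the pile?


Result: 247.9 kN

Derivation:
Using Qb = Nc * cu * Ab
Qb = 10.1 * 50.4 * 0.487
Qb = 247.9 kN


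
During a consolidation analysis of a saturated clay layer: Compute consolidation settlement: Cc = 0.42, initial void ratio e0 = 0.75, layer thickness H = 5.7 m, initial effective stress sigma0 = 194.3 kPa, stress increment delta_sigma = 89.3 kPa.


Using Sc = Cc * H / (1 + e0) * log10((sigma0 + delta_sigma) / sigma0)
Stress ratio = (194.3 + 89.3) / 194.3 = 1.4596
log10(1.4596) = 0.164233
Cc * H / (1 + e0) = 0.42 * 5.7 / (1 + 0.75) = 1.368
Sc = 1.368 * 0.164233
Sc = 0.2247 m


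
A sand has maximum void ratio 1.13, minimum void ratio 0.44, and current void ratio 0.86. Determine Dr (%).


Using Dr = (e_max - e) / (e_max - e_min) * 100
e_max - e = 1.13 - 0.86 = 0.27
e_max - e_min = 1.13 - 0.44 = 0.69
Dr = 0.27 / 0.69 * 100
Dr = 39.13 %


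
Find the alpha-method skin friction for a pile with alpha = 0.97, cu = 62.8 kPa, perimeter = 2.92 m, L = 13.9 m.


Using Qs = alpha * cu * perimeter * L
Qs = 0.97 * 62.8 * 2.92 * 13.9
Qs = 2472.46 kN


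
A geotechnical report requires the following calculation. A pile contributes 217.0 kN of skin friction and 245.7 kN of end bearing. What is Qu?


Using Qu = Qf + Qb
Qu = 217.0 + 245.7
Qu = 462.7 kN


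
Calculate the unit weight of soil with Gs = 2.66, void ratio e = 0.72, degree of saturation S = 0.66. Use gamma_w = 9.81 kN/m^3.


Using gamma = gamma_w * (Gs + S*e) / (1 + e)
Numerator: Gs + S*e = 2.66 + 0.66*0.72 = 3.1352
Denominator: 1 + e = 1 + 0.72 = 1.72
gamma = 9.81 * 3.1352 / 1.72
gamma = 17.882 kN/m^3


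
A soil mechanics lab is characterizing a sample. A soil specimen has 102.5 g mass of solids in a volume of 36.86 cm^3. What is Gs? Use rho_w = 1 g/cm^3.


Using Gs = m_s / (V_s * rho_w)
Since rho_w = 1 g/cm^3:
Gs = 102.5 / 36.86
Gs = 2.781


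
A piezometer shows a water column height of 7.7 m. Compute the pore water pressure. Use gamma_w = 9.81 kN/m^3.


Using u = gamma_w * h_w
u = 9.81 * 7.7
u = 75.54 kPa


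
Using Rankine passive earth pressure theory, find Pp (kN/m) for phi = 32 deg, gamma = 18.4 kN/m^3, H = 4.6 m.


Compute passive earth pressure coefficient:
Kp = tan^2(45 + phi/2) = tan^2(61.0) = 3.254588
Compute passive force:
Pp = 0.5 * Kp * gamma * H^2
Pp = 0.5 * 3.254588 * 18.4 * 4.6^2
Pp = 633.58 kN/m


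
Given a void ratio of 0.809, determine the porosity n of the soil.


Using the relation n = e / (1 + e)
n = 0.809 / (1 + 0.809)
n = 0.809 / 1.809
n = 0.4472


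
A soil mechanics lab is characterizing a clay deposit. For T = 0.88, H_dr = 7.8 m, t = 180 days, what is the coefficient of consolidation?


Using cv = T * H_dr^2 / t
H_dr^2 = 7.8^2 = 60.84
cv = 0.88 * 60.84 / 180
cv = 0.29744 m^2/day


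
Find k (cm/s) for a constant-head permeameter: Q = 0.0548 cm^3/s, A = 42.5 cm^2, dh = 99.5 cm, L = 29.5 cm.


Result: 0.000382 cm/s

Derivation:
Compute hydraulic gradient:
i = dh / L = 99.5 / 29.5 = 3.37288
Then apply Darcy's law:
k = Q / (A * i)
k = 0.0548 / (42.5 * 3.37288)
k = 0.0548 / 143.347
k = 0.000382 cm/s


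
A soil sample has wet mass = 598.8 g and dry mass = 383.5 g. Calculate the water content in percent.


Using w = (m_wet - m_dry) / m_dry * 100
m_wet - m_dry = 598.8 - 383.5 = 215.3 g
w = 215.3 / 383.5 * 100
w = 56.14 %


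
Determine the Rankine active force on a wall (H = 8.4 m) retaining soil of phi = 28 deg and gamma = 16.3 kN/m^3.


Result: 207.62 kN/m

Derivation:
Compute active earth pressure coefficient:
Ka = tan^2(45 - phi/2) = tan^2(31.0) = 0.361033
Compute active force:
Pa = 0.5 * Ka * gamma * H^2
Pa = 0.5 * 0.361033 * 16.3 * 8.4^2
Pa = 207.62 kN/m


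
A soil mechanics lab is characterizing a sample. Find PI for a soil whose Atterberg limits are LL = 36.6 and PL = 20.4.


Using PI = LL - PL
PI = 36.6 - 20.4
PI = 16.2


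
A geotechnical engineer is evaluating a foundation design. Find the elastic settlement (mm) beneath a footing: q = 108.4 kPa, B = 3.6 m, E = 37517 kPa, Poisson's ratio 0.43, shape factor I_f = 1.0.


Result: 8.478 mm

Derivation:
Using Se = q * B * (1 - nu^2) * I_f / E
1 - nu^2 = 1 - 0.43^2 = 0.8151
Se = 108.4 * 3.6 * 0.8151 * 1.0 / 37517
Se = 0.008478 m
Convert to mm: Se = 0.008478 * 1000 = 8.478 mm


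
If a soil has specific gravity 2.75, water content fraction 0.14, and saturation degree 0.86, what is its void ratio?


Result: 0.4477

Derivation:
Using the relation e = Gs * w / S
e = 2.75 * 0.14 / 0.86
e = 0.4477


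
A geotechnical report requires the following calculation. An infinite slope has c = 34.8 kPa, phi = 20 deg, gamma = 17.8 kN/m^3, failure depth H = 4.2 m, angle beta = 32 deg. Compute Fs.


Using Fs = c / (gamma*H*sin(beta)*cos(beta)) + tan(phi)/tan(beta)
Cohesion contribution = 34.8 / (17.8*4.2*sin(32)*cos(32))
Cohesion contribution = 1.03581
Friction contribution = tan(20)/tan(32) = 0.582474
Fs = 1.03581 + 0.582474
Fs = 1.618


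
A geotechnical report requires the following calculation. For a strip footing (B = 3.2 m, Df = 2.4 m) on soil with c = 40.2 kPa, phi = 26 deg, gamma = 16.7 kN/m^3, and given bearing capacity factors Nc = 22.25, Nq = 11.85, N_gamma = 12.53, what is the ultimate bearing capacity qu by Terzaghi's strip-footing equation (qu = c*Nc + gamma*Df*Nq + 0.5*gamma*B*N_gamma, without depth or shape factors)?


Result: 1704.2 kPa

Derivation:
Compute qu = c*Nc + gamma*Df*Nq + 0.5*gamma*B*N_gamma
Term 1: 40.2 * 22.25 = 894.45
Term 2: 16.7 * 2.4 * 11.85 = 474.948
Term 3: 0.5 * 16.7 * 3.2 * 12.53 = 334.8016
qu = 894.45 + 474.948 + 334.8016
qu = 1704.2 kPa


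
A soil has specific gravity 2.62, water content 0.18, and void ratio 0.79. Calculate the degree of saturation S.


Using S = Gs * w / e
S = 2.62 * 0.18 / 0.79
S = 0.597


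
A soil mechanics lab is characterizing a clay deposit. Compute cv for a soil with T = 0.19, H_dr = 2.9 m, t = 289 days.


Result: 0.00553 m^2/day

Derivation:
Using cv = T * H_dr^2 / t
H_dr^2 = 2.9^2 = 8.41
cv = 0.19 * 8.41 / 289
cv = 0.00553 m^2/day


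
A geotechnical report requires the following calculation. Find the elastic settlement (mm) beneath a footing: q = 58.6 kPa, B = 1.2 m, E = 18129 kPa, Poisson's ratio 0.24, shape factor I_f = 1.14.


Using Se = q * B * (1 - nu^2) * I_f / E
1 - nu^2 = 1 - 0.24^2 = 0.9424
Se = 58.6 * 1.2 * 0.9424 * 1.14 / 18129
Se = 0.004167 m
Convert to mm: Se = 0.004167 * 1000 = 4.167 mm


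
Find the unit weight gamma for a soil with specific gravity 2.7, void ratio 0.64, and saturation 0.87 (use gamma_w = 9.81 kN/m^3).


Result: 19.481 kN/m^3

Derivation:
Using gamma = gamma_w * (Gs + S*e) / (1 + e)
Numerator: Gs + S*e = 2.7 + 0.87*0.64 = 3.2568
Denominator: 1 + e = 1 + 0.64 = 1.64
gamma = 9.81 * 3.2568 / 1.64
gamma = 19.481 kN/m^3


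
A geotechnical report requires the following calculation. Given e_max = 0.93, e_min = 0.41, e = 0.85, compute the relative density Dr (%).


Using Dr = (e_max - e) / (e_max - e_min) * 100
e_max - e = 0.93 - 0.85 = 0.08
e_max - e_min = 0.93 - 0.41 = 0.52
Dr = 0.08 / 0.52 * 100
Dr = 15.38 %


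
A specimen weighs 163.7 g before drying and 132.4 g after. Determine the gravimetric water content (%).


Using w = (m_wet - m_dry) / m_dry * 100
m_wet - m_dry = 163.7 - 132.4 = 31.3 g
w = 31.3 / 132.4 * 100
w = 23.64 %


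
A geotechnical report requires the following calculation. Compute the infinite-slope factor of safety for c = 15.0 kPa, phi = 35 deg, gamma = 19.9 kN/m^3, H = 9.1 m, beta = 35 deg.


Result: 1.176

Derivation:
Using Fs = c / (gamma*H*sin(beta)*cos(beta)) + tan(phi)/tan(beta)
Cohesion contribution = 15.0 / (19.9*9.1*sin(35)*cos(35))
Cohesion contribution = 0.176295
Friction contribution = tan(35)/tan(35) = 1
Fs = 0.176295 + 1
Fs = 1.176


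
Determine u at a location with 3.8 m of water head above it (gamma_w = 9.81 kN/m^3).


Using u = gamma_w * h_w
u = 9.81 * 3.8
u = 37.28 kPa


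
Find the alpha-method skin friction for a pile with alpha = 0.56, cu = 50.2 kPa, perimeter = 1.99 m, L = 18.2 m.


Result: 1018.16 kN

Derivation:
Using Qs = alpha * cu * perimeter * L
Qs = 0.56 * 50.2 * 1.99 * 18.2
Qs = 1018.16 kN


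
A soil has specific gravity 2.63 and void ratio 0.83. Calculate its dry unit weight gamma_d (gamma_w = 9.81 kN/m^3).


Result: 14.099 kN/m^3

Derivation:
Using gamma_d = Gs * gamma_w / (1 + e)
gamma_d = 2.63 * 9.81 / (1 + 0.83)
gamma_d = 2.63 * 9.81 / 1.83
gamma_d = 14.099 kN/m^3


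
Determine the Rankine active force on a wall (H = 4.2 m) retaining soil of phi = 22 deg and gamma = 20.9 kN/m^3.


Result: 83.87 kN/m

Derivation:
Compute active earth pressure coefficient:
Ka = tan^2(45 - phi/2) = tan^2(34.0) = 0.454962
Compute active force:
Pa = 0.5 * Ka * gamma * H^2
Pa = 0.5 * 0.454962 * 20.9 * 4.2^2
Pa = 83.87 kN/m


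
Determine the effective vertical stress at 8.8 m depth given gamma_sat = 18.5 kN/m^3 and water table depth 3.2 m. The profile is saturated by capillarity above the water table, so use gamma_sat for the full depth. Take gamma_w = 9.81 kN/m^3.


Total stress = gamma_sat * depth
sigma = 18.5 * 8.8 = 162.8 kPa
Pore water pressure u = gamma_w * (depth - d_wt)
u = 9.81 * (8.8 - 3.2) = 54.936 kPa
Effective stress = sigma - u
sigma' = 162.8 - 54.936 = 107.86 kPa


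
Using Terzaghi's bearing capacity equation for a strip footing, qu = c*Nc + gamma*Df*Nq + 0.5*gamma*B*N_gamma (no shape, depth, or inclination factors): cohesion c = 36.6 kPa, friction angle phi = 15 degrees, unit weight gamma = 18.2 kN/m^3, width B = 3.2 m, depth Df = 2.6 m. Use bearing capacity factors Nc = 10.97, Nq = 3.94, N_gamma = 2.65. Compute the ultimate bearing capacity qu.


Result: 665.11 kPa

Derivation:
Compute qu = c*Nc + gamma*Df*Nq + 0.5*gamma*B*N_gamma
Term 1: 36.6 * 10.97 = 401.502
Term 2: 18.2 * 2.6 * 3.94 = 186.4408
Term 3: 0.5 * 18.2 * 3.2 * 2.65 = 77.168
qu = 401.502 + 186.4408 + 77.168
qu = 665.11 kPa


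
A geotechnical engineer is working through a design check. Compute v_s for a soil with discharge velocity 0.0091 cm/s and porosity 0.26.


Using v_s = v_d / n
v_s = 0.0091 / 0.26
v_s = 0.035 cm/s


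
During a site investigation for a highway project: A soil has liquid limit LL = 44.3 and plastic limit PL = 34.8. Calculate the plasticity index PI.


Using PI = LL - PL
PI = 44.3 - 34.8
PI = 9.5


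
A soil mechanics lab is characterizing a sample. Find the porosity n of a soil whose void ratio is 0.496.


Result: 0.3316

Derivation:
Using the relation n = e / (1 + e)
n = 0.496 / (1 + 0.496)
n = 0.496 / 1.496
n = 0.3316


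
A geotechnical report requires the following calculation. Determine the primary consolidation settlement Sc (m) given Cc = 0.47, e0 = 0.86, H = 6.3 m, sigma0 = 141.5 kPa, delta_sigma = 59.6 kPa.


Using Sc = Cc * H / (1 + e0) * log10((sigma0 + delta_sigma) / sigma0)
Stress ratio = (141.5 + 59.6) / 141.5 = 1.4212
log10(1.4212) = 0.152656
Cc * H / (1 + e0) = 0.47 * 6.3 / (1 + 0.86) = 1.59194
Sc = 1.59194 * 0.152656
Sc = 0.243 m


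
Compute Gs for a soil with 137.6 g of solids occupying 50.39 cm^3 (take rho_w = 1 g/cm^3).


Using Gs = m_s / (V_s * rho_w)
Since rho_w = 1 g/cm^3:
Gs = 137.6 / 50.39
Gs = 2.731


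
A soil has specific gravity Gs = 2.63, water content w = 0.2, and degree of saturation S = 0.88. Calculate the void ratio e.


Using the relation e = Gs * w / S
e = 2.63 * 0.2 / 0.88
e = 0.5977


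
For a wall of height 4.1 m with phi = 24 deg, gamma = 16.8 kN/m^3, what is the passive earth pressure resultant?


Result: 334.82 kN/m

Derivation:
Compute passive earth pressure coefficient:
Kp = tan^2(45 + phi/2) = tan^2(57.0) = 2.371184
Compute passive force:
Pp = 0.5 * Kp * gamma * H^2
Pp = 0.5 * 2.371184 * 16.8 * 4.1^2
Pp = 334.82 kN/m


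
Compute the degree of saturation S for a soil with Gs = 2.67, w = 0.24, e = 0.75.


Result: 0.8544

Derivation:
Using S = Gs * w / e
S = 2.67 * 0.24 / 0.75
S = 0.8544


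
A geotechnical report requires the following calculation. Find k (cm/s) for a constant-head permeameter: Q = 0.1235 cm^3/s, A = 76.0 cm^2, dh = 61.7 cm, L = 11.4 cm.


Compute hydraulic gradient:
i = dh / L = 61.7 / 11.4 = 5.41228
Then apply Darcy's law:
k = Q / (A * i)
k = 0.1235 / (76.0 * 5.41228)
k = 0.1235 / 411.333
k = 0.0003 cm/s


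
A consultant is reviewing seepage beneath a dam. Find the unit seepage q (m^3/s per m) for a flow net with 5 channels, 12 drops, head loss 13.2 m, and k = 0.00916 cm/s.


Convert k to m/s for unit consistency with H:
k = 0.00916 cm/s = 0.00916 / 100 m/s = 9.16e-05 m/s
Using q = k * H * Nf / Nd
Nf / Nd = 5 / 12 = 0.4167
q = 9.16e-05 * 13.2 * 0.4167
q = 0.0005038 m^3/s per m


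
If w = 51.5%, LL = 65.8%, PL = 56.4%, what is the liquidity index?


Result: -0.521

Derivation:
First compute the plasticity index:
PI = LL - PL = 65.8 - 56.4 = 9.4
Then compute the liquidity index:
LI = (w - PL) / PI
LI = (51.5 - 56.4) / 9.4
LI = -0.521


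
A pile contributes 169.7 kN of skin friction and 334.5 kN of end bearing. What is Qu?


Result: 504.2 kN

Derivation:
Using Qu = Qf + Qb
Qu = 169.7 + 334.5
Qu = 504.2 kN


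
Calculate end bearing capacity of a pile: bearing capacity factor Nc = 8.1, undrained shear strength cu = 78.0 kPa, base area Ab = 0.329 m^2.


Using Qb = Nc * cu * Ab
Qb = 8.1 * 78.0 * 0.329
Qb = 207.86 kN


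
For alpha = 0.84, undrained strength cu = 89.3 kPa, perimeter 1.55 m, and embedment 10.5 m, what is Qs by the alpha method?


Result: 1220.82 kN

Derivation:
Using Qs = alpha * cu * perimeter * L
Qs = 0.84 * 89.3 * 1.55 * 10.5
Qs = 1220.82 kN


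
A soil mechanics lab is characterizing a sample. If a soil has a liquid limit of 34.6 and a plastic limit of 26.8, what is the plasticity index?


Using PI = LL - PL
PI = 34.6 - 26.8
PI = 7.8


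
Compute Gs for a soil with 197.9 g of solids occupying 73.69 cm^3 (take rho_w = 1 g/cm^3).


Using Gs = m_s / (V_s * rho_w)
Since rho_w = 1 g/cm^3:
Gs = 197.9 / 73.69
Gs = 2.686


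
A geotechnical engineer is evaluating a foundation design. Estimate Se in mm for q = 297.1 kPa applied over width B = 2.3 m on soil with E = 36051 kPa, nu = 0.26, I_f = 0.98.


Result: 17.32 mm

Derivation:
Using Se = q * B * (1 - nu^2) * I_f / E
1 - nu^2 = 1 - 0.26^2 = 0.9324
Se = 297.1 * 2.3 * 0.9324 * 0.98 / 36051
Se = 0.017320 m
Convert to mm: Se = 0.017320 * 1000 = 17.32 mm


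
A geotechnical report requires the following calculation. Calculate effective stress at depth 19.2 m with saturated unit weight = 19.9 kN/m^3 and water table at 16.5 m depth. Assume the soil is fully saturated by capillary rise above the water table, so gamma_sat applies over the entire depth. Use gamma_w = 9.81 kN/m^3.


Total stress = gamma_sat * depth
sigma = 19.9 * 19.2 = 382.08 kPa
Pore water pressure u = gamma_w * (depth - d_wt)
u = 9.81 * (19.2 - 16.5) = 26.487 kPa
Effective stress = sigma - u
sigma' = 382.08 - 26.487 = 355.59 kPa


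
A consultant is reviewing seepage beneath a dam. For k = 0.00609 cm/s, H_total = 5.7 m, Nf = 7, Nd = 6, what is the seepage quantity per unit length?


Result: 0.000405 m^3/s per m

Derivation:
Convert k to m/s for unit consistency with H:
k = 0.00609 cm/s = 0.00609 / 100 m/s = 6.09e-05 m/s
Using q = k * H * Nf / Nd
Nf / Nd = 7 / 6 = 1.1667
q = 6.09e-05 * 5.7 * 1.1667
q = 0.000405 m^3/s per m


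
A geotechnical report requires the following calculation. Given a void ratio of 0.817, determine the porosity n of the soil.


Using the relation n = e / (1 + e)
n = 0.817 / (1 + 0.817)
n = 0.817 / 1.817
n = 0.4496


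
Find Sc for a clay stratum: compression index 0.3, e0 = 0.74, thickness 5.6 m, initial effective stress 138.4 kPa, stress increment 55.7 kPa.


Using Sc = Cc * H / (1 + e0) * log10((sigma0 + delta_sigma) / sigma0)
Stress ratio = (138.4 + 55.7) / 138.4 = 1.40246
log10(1.40246) = 0.146889
Cc * H / (1 + e0) = 0.3 * 5.6 / (1 + 0.74) = 0.965517
Sc = 0.965517 * 0.146889
Sc = 0.1418 m


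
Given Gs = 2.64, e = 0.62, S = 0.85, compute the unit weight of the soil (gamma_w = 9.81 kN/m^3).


Using gamma = gamma_w * (Gs + S*e) / (1 + e)
Numerator: Gs + S*e = 2.64 + 0.85*0.62 = 3.167
Denominator: 1 + e = 1 + 0.62 = 1.62
gamma = 9.81 * 3.167 / 1.62
gamma = 19.178 kN/m^3


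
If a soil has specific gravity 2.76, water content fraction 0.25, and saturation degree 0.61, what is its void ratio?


Result: 1.1311

Derivation:
Using the relation e = Gs * w / S
e = 2.76 * 0.25 / 0.61
e = 1.1311


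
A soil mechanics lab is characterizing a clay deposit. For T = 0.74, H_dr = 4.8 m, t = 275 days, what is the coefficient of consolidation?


Using cv = T * H_dr^2 / t
H_dr^2 = 4.8^2 = 23.04
cv = 0.74 * 23.04 / 275
cv = 0.062 m^2/day


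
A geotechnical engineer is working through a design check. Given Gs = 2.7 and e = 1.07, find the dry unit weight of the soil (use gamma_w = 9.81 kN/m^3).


Using gamma_d = Gs * gamma_w / (1 + e)
gamma_d = 2.7 * 9.81 / (1 + 1.07)
gamma_d = 2.7 * 9.81 / 2.07
gamma_d = 12.796 kN/m^3


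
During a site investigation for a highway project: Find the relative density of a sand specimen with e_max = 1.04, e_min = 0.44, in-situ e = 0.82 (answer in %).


Using Dr = (e_max - e) / (e_max - e_min) * 100
e_max - e = 1.04 - 0.82 = 0.22
e_max - e_min = 1.04 - 0.44 = 0.6
Dr = 0.22 / 0.6 * 100
Dr = 36.67 %


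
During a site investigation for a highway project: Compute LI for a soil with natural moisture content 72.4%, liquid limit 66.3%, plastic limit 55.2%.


First compute the plasticity index:
PI = LL - PL = 66.3 - 55.2 = 11.1
Then compute the liquidity index:
LI = (w - PL) / PI
LI = (72.4 - 55.2) / 11.1
LI = 1.55


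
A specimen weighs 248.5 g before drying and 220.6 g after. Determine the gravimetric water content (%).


Using w = (m_wet - m_dry) / m_dry * 100
m_wet - m_dry = 248.5 - 220.6 = 27.9 g
w = 27.9 / 220.6 * 100
w = 12.65 %


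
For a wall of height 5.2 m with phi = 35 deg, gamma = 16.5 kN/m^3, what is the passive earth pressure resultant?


Compute passive earth pressure coefficient:
Kp = tan^2(45 + phi/2) = tan^2(62.5) = 3.690172
Compute passive force:
Pp = 0.5 * Kp * gamma * H^2
Pp = 0.5 * 3.690172 * 16.5 * 5.2^2
Pp = 823.2 kN/m


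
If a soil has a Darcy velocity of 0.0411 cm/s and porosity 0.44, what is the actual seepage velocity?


Using v_s = v_d / n
v_s = 0.0411 / 0.44
v_s = 0.09341 cm/s


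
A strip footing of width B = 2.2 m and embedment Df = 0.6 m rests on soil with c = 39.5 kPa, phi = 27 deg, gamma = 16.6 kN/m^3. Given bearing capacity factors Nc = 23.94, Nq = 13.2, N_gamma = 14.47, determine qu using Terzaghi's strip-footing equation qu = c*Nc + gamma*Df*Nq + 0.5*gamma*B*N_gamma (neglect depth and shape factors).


Result: 1341.32 kPa

Derivation:
Compute qu = c*Nc + gamma*Df*Nq + 0.5*gamma*B*N_gamma
Term 1: 39.5 * 23.94 = 945.63
Term 2: 16.6 * 0.6 * 13.2 = 131.472
Term 3: 0.5 * 16.6 * 2.2 * 14.47 = 264.2222
qu = 945.63 + 131.472 + 264.2222
qu = 1341.32 kPa


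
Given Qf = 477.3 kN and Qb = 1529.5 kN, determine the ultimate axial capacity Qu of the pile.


Result: 2006.8 kN

Derivation:
Using Qu = Qf + Qb
Qu = 477.3 + 1529.5
Qu = 2006.8 kN


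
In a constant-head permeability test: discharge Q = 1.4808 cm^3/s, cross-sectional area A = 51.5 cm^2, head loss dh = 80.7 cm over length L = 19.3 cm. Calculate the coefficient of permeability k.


Compute hydraulic gradient:
i = dh / L = 80.7 / 19.3 = 4.18135
Then apply Darcy's law:
k = Q / (A * i)
k = 1.4808 / (51.5 * 4.18135)
k = 1.4808 / 215.339
k = 0.006877 cm/s


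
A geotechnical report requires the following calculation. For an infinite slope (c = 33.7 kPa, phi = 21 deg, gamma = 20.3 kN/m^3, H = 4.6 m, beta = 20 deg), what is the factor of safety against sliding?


Result: 2.178

Derivation:
Using Fs = c / (gamma*H*sin(beta)*cos(beta)) + tan(phi)/tan(beta)
Cohesion contribution = 33.7 / (20.3*4.6*sin(20)*cos(20))
Cohesion contribution = 1.12289
Friction contribution = tan(21)/tan(20) = 1.05466
Fs = 1.12289 + 1.05466
Fs = 2.178


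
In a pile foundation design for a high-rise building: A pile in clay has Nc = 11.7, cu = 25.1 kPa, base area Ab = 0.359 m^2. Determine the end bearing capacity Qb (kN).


Result: 105.43 kN

Derivation:
Using Qb = Nc * cu * Ab
Qb = 11.7 * 25.1 * 0.359
Qb = 105.43 kN


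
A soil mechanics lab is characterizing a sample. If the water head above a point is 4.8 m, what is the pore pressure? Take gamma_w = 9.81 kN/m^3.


Using u = gamma_w * h_w
u = 9.81 * 4.8
u = 47.09 kPa


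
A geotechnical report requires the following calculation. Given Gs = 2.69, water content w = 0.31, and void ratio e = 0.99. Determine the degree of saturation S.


Result: 0.8423

Derivation:
Using S = Gs * w / e
S = 2.69 * 0.31 / 0.99
S = 0.8423


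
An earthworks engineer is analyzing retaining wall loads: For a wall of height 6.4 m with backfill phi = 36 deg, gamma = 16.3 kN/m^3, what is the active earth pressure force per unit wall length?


Compute active earth pressure coefficient:
Ka = tan^2(45 - phi/2) = tan^2(27.0) = 0.259616
Compute active force:
Pa = 0.5 * Ka * gamma * H^2
Pa = 0.5 * 0.259616 * 16.3 * 6.4^2
Pa = 86.67 kN/m


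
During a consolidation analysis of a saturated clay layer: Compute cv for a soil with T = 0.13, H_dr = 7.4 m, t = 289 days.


Using cv = T * H_dr^2 / t
H_dr^2 = 7.4^2 = 54.76
cv = 0.13 * 54.76 / 289
cv = 0.02463 m^2/day


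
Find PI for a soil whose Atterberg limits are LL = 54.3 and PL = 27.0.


Using PI = LL - PL
PI = 54.3 - 27.0
PI = 27.3


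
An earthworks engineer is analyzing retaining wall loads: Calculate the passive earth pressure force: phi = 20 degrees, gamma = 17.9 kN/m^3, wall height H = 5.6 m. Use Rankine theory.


Compute passive earth pressure coefficient:
Kp = tan^2(45 + phi/2) = tan^2(55.0) = 2.039607
Compute passive force:
Pp = 0.5 * Kp * gamma * H^2
Pp = 0.5 * 2.039607 * 17.9 * 5.6^2
Pp = 572.46 kN/m


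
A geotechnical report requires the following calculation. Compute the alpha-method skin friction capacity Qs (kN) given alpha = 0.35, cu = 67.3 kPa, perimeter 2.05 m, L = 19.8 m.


Result: 956.1 kN

Derivation:
Using Qs = alpha * cu * perimeter * L
Qs = 0.35 * 67.3 * 2.05 * 19.8
Qs = 956.1 kN


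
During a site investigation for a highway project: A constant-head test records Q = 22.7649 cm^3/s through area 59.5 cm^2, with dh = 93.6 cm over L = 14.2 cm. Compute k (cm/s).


Compute hydraulic gradient:
i = dh / L = 93.6 / 14.2 = 6.59155
Then apply Darcy's law:
k = Q / (A * i)
k = 22.7649 / (59.5 * 6.59155)
k = 22.7649 / 392.197
k = 0.058045 cm/s


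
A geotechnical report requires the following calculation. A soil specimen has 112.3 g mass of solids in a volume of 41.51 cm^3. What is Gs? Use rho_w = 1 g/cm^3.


Using Gs = m_s / (V_s * rho_w)
Since rho_w = 1 g/cm^3:
Gs = 112.3 / 41.51
Gs = 2.705


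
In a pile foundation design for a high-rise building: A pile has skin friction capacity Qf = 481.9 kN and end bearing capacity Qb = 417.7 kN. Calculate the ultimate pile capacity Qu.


Result: 899.6 kN

Derivation:
Using Qu = Qf + Qb
Qu = 481.9 + 417.7
Qu = 899.6 kN


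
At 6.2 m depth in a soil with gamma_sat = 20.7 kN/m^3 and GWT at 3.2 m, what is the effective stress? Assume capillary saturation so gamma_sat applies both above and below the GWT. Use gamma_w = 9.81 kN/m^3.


Result: 98.91 kPa

Derivation:
Total stress = gamma_sat * depth
sigma = 20.7 * 6.2 = 128.34 kPa
Pore water pressure u = gamma_w * (depth - d_wt)
u = 9.81 * (6.2 - 3.2) = 29.43 kPa
Effective stress = sigma - u
sigma' = 128.34 - 29.43 = 98.91 kPa
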